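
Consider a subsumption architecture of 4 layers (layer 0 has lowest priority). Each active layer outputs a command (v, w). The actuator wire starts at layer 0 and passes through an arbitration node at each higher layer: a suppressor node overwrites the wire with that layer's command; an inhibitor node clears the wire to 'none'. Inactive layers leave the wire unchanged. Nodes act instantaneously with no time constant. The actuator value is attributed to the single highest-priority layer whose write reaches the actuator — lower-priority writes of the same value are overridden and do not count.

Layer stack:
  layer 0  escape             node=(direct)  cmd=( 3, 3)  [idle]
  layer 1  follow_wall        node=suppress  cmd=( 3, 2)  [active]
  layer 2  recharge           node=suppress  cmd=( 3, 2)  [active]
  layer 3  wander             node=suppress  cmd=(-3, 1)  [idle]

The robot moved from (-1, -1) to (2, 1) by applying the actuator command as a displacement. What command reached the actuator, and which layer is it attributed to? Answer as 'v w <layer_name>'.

displacement = (2, 1) − (-1, -1) = (3, 2)
L0 escape: idle → wire = none
L1 follow_wall: active, suppressor → wire = (3, 2)
L2 recharge: active, suppressor → wire = (3, 2)
L3 wander: idle → wire stays (3, 2)
actuator = (3, 2) — from layer 2 (recharge)

3 2 recharge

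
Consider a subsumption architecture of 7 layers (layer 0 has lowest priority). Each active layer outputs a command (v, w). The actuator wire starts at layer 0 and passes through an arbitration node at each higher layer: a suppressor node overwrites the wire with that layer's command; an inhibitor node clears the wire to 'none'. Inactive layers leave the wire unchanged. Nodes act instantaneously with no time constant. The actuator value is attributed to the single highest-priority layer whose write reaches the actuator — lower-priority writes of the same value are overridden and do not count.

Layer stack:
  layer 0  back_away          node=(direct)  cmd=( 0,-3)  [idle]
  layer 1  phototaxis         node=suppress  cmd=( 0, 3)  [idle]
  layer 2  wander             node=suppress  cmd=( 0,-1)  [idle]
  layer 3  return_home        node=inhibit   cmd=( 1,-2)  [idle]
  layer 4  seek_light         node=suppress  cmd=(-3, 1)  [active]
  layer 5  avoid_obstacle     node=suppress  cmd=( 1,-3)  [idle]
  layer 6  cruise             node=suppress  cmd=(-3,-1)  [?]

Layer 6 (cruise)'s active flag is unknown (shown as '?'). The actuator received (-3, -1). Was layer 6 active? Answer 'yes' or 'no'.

yes

If layer 6 is active=yes:
  actuator would be (-3, -1)
If layer 6 is active=no:
  actuator would be (-3, 1)
Observed (-3, -1), so layer 6 was active.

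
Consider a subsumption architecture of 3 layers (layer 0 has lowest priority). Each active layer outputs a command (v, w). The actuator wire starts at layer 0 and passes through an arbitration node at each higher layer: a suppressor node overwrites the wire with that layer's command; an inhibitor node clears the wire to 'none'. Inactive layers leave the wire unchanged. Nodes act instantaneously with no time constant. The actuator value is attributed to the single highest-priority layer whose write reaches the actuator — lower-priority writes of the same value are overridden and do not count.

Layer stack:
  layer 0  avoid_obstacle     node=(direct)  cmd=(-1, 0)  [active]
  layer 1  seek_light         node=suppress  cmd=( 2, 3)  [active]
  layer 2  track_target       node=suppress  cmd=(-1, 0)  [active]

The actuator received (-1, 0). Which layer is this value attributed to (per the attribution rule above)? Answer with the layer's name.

layer 0 (avoid_obstacle) active — direct: (-1, 0)
layer 1 (seek_light) active — suppresses: (2, 3)
layer 2 (track_target) active — suppresses: (-1, 0)
→ actuator (-1, 0)
last writer: layer 2 = track_target

track_target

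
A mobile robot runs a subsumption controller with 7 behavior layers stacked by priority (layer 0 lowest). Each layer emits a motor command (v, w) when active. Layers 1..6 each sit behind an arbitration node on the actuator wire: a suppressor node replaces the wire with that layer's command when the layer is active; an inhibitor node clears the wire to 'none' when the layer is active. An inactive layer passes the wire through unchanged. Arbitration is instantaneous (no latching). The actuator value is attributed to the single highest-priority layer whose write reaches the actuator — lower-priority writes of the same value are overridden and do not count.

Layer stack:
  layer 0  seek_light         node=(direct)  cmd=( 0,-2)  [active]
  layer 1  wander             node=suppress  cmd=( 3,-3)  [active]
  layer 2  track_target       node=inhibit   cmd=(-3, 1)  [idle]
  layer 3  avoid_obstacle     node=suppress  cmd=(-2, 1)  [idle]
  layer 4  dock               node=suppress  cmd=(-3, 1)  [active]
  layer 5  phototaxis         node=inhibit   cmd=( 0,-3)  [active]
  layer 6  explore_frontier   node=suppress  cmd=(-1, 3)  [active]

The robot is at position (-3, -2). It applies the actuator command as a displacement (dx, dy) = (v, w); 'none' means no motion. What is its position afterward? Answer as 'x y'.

L0 seek_light: active, feeds wire = (0, -2)
L1 wander: active, suppressor → wire = (3, -3)
L2 track_target: idle → wire stays (3, -3)
L3 avoid_obstacle: idle → wire stays (3, -3)
L4 dock: active, suppressor → wire = (-3, 1)
L5 phototaxis: active, inhibitor → wire = none
L6 explore_frontier: active, suppressor → wire = (-1, 3)
actuator = (-1, 3)
position: (-3, -2) + (-1, 3) = (-4, 1)

-4 1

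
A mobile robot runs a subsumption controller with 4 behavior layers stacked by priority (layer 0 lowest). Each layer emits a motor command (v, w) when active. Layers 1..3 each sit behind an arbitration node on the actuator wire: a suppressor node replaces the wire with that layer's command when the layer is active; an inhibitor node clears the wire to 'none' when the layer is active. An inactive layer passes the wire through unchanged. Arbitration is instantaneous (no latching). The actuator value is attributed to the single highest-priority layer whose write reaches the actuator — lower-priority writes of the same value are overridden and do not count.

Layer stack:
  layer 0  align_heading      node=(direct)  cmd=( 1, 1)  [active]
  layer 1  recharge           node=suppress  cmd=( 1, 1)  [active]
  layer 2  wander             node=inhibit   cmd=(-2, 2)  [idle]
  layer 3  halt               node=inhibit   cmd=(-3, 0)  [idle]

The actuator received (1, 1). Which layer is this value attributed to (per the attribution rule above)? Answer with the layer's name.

recharge

[0] align_heading on; wire := (1, 1)
[1] recharge on (suppress); wire := (1, 1)
[2] wander off; pass (1, 1)
[3] halt off; pass (1, 1)
output (1, 1)
last writer: layer 1 = recharge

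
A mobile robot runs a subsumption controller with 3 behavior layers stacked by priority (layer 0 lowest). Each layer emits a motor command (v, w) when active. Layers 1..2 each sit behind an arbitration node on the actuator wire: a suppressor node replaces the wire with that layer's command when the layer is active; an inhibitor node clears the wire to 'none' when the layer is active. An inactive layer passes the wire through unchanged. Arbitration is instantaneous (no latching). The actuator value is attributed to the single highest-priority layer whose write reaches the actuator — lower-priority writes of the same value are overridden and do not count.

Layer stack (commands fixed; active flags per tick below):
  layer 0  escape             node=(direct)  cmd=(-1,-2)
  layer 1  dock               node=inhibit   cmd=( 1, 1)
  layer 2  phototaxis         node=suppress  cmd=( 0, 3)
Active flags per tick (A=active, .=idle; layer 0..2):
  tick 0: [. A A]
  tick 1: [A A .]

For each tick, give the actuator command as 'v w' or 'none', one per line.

tick 0:
  L0 escape: idle → wire = none
  L1 dock: active, inhibitor → wire = none
  L2 phototaxis: active, suppressor → wire = (0, 3)
  actuator = (0, 3)
tick 1:
  L0 escape: active, feeds wire = (-1, -2)
  L1 dock: active, inhibitor → wire = none
  L2 phototaxis: idle → wire stays none
  actuator = none

0 3
none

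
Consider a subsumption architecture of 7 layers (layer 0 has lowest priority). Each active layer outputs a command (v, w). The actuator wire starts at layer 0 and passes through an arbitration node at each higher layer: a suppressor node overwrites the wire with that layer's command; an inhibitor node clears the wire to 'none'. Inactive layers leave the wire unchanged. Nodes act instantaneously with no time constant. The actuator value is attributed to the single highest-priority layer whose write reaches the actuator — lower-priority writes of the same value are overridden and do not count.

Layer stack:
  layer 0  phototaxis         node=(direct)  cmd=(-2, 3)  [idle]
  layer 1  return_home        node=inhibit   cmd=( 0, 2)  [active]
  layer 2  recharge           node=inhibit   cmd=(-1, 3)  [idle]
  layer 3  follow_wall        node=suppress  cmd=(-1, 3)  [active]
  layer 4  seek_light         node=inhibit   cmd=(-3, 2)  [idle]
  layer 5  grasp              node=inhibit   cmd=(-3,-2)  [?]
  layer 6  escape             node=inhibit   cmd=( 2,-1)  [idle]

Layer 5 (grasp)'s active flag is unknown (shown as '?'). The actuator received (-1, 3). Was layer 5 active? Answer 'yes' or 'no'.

no

If layer 5 is active=yes:
  actuator would be none
If layer 5 is active=no:
  actuator would be (-1, 3)
Observed (-1, 3), so layer 5 was idle.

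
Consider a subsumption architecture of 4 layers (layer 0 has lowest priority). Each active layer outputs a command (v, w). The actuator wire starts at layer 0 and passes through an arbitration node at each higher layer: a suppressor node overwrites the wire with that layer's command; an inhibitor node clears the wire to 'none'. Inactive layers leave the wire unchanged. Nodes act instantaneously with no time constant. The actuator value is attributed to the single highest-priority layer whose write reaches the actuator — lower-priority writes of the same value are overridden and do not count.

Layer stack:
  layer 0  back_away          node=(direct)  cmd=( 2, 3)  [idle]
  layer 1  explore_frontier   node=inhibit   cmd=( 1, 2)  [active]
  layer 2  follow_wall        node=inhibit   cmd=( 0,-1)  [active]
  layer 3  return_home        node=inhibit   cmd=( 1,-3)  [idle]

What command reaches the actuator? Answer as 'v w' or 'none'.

none

[0] back_away off; wire := none
[1] explore_frontier on (inhibit); wire := none
[2] follow_wall on (inhibit); wire := none
[3] return_home off; pass none
output none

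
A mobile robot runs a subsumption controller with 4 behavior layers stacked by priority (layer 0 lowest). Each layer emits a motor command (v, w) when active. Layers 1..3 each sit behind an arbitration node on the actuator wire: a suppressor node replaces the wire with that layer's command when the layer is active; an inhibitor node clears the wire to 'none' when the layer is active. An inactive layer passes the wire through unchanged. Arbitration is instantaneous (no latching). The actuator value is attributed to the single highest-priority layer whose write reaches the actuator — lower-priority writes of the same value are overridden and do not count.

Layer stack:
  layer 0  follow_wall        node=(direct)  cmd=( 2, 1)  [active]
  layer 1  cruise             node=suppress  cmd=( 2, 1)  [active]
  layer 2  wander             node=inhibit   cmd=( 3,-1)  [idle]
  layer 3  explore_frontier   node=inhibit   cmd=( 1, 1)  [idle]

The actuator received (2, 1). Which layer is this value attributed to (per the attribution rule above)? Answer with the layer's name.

layer 0 (follow_wall) active — direct: (2, 1)
layer 1 (cruise) active — suppresses: (2, 1)
layer 2 (wander) idle — unchanged: (2, 1)
layer 3 (explore_frontier) idle — unchanged: (2, 1)
→ actuator (2, 1)
last writer: layer 1 = cruise

cruise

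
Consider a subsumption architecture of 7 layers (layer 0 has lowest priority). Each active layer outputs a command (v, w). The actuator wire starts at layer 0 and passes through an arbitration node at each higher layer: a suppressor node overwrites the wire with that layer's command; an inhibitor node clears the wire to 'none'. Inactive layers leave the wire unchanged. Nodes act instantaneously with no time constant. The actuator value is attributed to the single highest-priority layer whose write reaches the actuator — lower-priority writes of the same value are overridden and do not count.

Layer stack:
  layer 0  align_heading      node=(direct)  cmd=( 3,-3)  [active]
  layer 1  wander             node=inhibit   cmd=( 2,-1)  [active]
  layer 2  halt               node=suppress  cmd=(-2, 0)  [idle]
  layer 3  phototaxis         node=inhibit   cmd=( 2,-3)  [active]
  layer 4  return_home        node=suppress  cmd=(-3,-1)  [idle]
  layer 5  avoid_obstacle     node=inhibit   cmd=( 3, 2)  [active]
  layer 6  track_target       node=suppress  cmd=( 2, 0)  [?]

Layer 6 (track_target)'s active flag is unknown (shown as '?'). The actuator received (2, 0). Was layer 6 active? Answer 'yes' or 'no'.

If layer 6 is active=yes:
  actuator would be (2, 0)
If layer 6 is active=no:
  actuator would be none
Observed (2, 0), so layer 6 was active.

yes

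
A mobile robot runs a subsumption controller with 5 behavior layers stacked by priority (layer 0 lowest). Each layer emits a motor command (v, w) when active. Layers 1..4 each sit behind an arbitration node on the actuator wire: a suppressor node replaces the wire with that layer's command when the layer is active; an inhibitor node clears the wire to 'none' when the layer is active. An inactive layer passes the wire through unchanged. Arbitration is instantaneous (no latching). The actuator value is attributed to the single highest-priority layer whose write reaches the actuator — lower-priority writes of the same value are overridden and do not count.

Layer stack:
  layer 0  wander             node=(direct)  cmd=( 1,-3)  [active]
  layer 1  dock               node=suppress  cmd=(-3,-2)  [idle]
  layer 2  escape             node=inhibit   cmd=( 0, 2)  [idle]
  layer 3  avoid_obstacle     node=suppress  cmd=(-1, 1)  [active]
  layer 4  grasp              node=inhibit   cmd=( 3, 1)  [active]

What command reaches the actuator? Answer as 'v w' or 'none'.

layer 0 (wander) active — direct: (1, -3)
layer 1 (dock) idle — unchanged: (1, -3)
layer 2 (escape) idle — unchanged: (1, -3)
layer 3 (avoid_obstacle) active — suppresses: (-1, 1)
layer 4 (grasp) active — inhibits: none
→ actuator none

none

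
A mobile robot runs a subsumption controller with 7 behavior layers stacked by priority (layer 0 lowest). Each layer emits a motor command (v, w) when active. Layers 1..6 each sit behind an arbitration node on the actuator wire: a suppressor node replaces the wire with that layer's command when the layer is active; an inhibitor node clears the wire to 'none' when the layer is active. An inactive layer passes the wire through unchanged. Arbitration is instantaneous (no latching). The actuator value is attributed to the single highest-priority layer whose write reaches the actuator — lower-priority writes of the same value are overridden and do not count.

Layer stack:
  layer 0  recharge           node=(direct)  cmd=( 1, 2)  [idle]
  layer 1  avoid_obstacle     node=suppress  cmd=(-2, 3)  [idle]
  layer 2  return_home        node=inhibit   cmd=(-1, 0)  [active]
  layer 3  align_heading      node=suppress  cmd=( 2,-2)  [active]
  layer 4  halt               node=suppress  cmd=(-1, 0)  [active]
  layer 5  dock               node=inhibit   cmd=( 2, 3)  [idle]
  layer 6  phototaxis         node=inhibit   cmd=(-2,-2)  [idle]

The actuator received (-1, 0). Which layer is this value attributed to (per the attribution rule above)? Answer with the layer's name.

[0] recharge off; wire := none
[1] avoid_obstacle off; pass none
[2] return_home on (inhibit); wire := none
[3] align_heading on (suppress); wire := (2, -2)
[4] halt on (suppress); wire := (-1, 0)
[5] dock off; pass (-1, 0)
[6] phototaxis off; pass (-1, 0)
output (-1, 0)
last writer: layer 4 = halt

halt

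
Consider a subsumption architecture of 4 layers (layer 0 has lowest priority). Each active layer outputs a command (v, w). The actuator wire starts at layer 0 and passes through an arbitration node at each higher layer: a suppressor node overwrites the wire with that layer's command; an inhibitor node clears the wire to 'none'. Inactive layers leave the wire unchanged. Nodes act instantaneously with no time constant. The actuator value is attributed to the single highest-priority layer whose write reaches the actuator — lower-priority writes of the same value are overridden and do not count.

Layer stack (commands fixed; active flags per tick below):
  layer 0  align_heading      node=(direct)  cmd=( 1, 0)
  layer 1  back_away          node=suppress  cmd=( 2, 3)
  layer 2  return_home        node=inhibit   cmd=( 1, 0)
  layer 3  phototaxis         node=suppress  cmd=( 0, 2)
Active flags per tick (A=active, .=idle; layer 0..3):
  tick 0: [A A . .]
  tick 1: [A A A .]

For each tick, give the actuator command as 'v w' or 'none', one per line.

tick 0:
  [0] align_heading on; wire := (1, 0)
  [1] back_away on (suppress); wire := (2, 3)
  [2] return_home off; pass (2, 3)
  [3] phototaxis off; pass (2, 3)
  output (2, 3)
tick 1:
  [0] align_heading on; wire := (1, 0)
  [1] back_away on (suppress); wire := (2, 3)
  [2] return_home on (inhibit); wire := none
  [3] phototaxis off; pass none
  output none

2 3
none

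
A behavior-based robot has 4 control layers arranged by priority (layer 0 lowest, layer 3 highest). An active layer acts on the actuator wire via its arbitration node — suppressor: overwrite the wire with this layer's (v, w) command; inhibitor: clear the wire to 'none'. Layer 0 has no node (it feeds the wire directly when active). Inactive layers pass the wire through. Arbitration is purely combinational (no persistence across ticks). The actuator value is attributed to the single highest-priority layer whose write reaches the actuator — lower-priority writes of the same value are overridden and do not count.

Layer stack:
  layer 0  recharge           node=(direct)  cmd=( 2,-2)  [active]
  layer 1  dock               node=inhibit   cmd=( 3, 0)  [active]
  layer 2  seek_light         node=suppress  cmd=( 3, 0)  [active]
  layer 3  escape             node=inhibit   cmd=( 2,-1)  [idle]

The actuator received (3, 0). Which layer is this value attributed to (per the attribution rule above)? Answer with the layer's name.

seek_light

L0 recharge: active, feeds wire = (2, -2)
L1 dock: active, inhibitor → wire = none
L2 seek_light: active, suppressor → wire = (3, 0)
L3 escape: idle → wire stays (3, 0)
actuator = (3, 0)
last writer: layer 2 = seek_light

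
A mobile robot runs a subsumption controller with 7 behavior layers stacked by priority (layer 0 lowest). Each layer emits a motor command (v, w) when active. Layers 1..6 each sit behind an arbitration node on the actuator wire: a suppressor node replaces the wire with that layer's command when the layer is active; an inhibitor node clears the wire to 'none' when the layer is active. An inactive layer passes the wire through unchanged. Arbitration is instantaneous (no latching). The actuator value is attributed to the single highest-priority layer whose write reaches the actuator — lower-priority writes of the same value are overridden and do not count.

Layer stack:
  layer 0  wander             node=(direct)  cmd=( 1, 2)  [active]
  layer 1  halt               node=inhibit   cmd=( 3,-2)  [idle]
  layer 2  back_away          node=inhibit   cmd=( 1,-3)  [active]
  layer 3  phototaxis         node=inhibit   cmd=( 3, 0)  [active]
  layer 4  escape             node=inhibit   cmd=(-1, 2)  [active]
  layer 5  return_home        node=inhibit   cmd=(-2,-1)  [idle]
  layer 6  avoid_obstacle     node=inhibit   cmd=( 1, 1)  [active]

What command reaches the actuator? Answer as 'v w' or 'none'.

none

layer 0 (wander) active — direct: (1, 2)
layer 1 (halt) idle — unchanged: (1, 2)
layer 2 (back_away) active — inhibits: none
layer 3 (phototaxis) active — inhibits: none
layer 4 (escape) active — inhibits: none
layer 5 (return_home) idle — unchanged: none
layer 6 (avoid_obstacle) active — inhibits: none
→ actuator none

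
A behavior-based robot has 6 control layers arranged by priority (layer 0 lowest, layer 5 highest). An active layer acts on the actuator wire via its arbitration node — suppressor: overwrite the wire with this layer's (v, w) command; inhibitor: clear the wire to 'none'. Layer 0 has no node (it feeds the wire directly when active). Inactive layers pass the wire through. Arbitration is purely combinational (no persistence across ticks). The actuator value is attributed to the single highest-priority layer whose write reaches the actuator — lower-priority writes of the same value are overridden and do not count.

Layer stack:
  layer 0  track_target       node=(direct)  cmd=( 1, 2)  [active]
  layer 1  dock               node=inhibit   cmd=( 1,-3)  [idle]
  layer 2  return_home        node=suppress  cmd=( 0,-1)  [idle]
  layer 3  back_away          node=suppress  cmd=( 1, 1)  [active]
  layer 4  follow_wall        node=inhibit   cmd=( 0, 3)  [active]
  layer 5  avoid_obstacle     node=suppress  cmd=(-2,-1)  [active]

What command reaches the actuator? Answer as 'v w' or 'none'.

L0 track_target: active, feeds wire = (1, 2)
L1 dock: idle → wire stays (1, 2)
L2 return_home: idle → wire stays (1, 2)
L3 back_away: active, suppressor → wire = (1, 1)
L4 follow_wall: active, inhibitor → wire = none
L5 avoid_obstacle: active, suppressor → wire = (-2, -1)
actuator = (-2, -1)

-2 -1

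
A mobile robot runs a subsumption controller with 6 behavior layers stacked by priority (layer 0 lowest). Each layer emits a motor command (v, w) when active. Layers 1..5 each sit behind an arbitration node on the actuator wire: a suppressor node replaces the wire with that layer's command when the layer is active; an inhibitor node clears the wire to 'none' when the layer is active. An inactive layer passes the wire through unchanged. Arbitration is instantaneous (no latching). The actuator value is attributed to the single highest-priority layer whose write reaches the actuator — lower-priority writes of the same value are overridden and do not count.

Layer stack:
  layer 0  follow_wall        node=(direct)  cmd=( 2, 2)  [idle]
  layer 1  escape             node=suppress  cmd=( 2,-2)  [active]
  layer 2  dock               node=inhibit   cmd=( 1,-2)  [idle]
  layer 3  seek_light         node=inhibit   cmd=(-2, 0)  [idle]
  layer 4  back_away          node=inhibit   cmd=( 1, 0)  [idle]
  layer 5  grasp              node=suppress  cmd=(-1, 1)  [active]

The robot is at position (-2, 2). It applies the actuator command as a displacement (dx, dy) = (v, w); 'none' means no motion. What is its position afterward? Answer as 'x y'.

-3 3

layer 0 (follow_wall) idle — none
layer 1 (escape) active — suppresses: (2, -2)
layer 2 (dock) idle — unchanged: (2, -2)
layer 3 (seek_light) idle — unchanged: (2, -2)
layer 4 (back_away) idle — unchanged: (2, -2)
layer 5 (grasp) active — suppresses: (-1, 1)
→ actuator (-1, 1)
position: (-2, 2) + (-1, 1) = (-3, 3)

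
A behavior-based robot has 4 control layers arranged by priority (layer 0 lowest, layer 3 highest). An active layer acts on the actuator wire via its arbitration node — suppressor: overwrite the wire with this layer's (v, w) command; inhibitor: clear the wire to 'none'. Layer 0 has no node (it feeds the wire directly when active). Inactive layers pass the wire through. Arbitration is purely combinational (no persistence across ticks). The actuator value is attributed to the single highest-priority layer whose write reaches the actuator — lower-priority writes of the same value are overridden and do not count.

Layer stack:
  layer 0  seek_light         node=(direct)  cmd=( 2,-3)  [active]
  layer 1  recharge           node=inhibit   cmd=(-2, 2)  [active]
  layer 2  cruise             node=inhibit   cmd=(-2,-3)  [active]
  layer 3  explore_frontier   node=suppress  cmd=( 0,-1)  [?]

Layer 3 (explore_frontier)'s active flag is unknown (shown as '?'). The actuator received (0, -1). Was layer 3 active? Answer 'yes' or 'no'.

If layer 3 is active=yes:
  actuator would be (0, -1)
If layer 3 is active=no:
  actuator would be none
Observed (0, -1), so layer 3 was active.

yes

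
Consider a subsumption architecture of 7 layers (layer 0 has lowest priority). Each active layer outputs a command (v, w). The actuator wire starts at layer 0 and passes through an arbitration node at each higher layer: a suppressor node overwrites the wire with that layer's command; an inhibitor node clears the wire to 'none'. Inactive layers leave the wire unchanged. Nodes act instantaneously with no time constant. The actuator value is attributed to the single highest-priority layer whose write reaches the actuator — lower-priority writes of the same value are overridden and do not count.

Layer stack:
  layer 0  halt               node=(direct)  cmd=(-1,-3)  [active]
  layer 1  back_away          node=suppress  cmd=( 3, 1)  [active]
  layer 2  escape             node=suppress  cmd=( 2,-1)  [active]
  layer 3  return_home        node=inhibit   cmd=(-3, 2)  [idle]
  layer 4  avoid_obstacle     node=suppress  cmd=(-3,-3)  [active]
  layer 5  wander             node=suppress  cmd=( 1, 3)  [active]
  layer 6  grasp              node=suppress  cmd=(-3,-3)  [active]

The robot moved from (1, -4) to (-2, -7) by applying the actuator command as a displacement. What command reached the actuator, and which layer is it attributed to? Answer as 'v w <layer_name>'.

-3 -3 grasp

displacement = (-2, -7) − (1, -4) = (-3, -3)
[0] halt on; wire := (-1, -3)
[1] back_away on (suppress); wire := (3, 1)
[2] escape on (suppress); wire := (2, -1)
[3] return_home off; pass (2, -1)
[4] avoid_obstacle on (suppress); wire := (-3, -3)
[5] wander on (suppress); wire := (1, 3)
[6] grasp on (suppress); wire := (-3, -3)
output (-3, -3) — from layer 6 (grasp)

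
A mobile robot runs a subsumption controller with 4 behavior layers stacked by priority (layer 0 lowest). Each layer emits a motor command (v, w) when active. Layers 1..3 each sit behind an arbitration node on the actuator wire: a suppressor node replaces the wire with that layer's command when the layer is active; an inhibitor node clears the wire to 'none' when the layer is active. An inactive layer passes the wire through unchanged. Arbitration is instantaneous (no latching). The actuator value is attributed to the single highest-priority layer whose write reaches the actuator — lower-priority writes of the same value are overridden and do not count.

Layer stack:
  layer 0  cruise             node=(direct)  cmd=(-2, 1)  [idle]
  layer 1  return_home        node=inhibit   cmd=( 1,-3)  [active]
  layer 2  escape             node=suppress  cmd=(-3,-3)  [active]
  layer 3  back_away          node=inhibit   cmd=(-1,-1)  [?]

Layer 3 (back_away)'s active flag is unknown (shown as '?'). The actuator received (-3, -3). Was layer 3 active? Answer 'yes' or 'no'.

If layer 3 is active=yes:
  actuator would be none
If layer 3 is active=no:
  actuator would be (-3, -3)
Observed (-3, -3), so layer 3 was idle.

no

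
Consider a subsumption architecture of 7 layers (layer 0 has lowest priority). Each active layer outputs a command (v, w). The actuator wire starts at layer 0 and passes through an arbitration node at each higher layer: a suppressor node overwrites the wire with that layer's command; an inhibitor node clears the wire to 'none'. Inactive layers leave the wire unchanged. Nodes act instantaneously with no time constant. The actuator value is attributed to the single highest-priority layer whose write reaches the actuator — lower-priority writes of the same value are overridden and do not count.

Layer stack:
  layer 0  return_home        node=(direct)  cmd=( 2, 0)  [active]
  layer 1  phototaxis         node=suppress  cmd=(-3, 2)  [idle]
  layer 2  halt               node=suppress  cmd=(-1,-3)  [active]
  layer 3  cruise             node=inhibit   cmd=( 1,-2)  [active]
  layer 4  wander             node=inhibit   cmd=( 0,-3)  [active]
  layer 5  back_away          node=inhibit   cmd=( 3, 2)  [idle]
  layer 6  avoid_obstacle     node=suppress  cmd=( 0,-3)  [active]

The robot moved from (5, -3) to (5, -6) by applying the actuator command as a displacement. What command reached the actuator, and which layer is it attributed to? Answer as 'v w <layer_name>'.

displacement = (5, -6) − (5, -3) = (0, -3)
L0 return_home: active, feeds wire = (2, 0)
L1 phototaxis: idle → wire stays (2, 0)
L2 halt: active, suppressor → wire = (-1, -3)
L3 cruise: active, inhibitor → wire = none
L4 wander: active, inhibitor → wire = none
L5 back_away: idle → wire stays none
L6 avoid_obstacle: active, suppressor → wire = (0, -3)
actuator = (0, -3) — from layer 6 (avoid_obstacle)

0 -3 avoid_obstacle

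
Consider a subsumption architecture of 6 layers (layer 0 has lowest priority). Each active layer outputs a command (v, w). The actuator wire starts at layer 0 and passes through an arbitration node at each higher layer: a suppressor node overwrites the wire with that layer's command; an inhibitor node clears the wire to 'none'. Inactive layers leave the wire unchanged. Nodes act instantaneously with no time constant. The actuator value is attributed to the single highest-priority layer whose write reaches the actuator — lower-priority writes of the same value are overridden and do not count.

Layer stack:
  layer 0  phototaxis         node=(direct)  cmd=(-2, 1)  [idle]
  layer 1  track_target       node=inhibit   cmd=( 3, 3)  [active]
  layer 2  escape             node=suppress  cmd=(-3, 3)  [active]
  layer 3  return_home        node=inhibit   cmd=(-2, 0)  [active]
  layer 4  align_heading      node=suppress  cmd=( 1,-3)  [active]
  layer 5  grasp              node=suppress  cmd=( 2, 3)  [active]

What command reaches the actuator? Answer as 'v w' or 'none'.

2 3

[0] phototaxis off; wire := none
[1] track_target on (inhibit); wire := none
[2] escape on (suppress); wire := (-3, 3)
[3] return_home on (inhibit); wire := none
[4] align_heading on (suppress); wire := (1, -3)
[5] grasp on (suppress); wire := (2, 3)
output (2, 3)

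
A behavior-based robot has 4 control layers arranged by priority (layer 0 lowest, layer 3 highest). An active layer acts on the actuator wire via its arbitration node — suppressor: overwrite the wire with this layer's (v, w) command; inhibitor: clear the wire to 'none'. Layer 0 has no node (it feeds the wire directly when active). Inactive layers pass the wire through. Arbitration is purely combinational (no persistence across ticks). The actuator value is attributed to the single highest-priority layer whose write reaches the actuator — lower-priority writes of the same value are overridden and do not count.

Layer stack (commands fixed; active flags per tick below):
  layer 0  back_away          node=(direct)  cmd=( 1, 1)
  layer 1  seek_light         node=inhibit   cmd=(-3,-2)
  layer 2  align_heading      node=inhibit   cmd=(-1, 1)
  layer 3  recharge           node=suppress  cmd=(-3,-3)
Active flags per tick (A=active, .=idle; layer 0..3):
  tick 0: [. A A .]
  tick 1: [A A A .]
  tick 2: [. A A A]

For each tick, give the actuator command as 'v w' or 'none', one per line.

none
none
-3 -3

tick 0:
  [0] back_away off; wire := none
  [1] seek_light on (inhibit); wire := none
  [2] align_heading on (inhibit); wire := none
  [3] recharge off; pass none
  output none
tick 1:
  [0] back_away on; wire := (1, 1)
  [1] seek_light on (inhibit); wire := none
  [2] align_heading on (inhibit); wire := none
  [3] recharge off; pass none
  output none
tick 2:
  [0] back_away off; wire := none
  [1] seek_light on (inhibit); wire := none
  [2] align_heading on (inhibit); wire := none
  [3] recharge on (suppress); wire := (-3, -3)
  output (-3, -3)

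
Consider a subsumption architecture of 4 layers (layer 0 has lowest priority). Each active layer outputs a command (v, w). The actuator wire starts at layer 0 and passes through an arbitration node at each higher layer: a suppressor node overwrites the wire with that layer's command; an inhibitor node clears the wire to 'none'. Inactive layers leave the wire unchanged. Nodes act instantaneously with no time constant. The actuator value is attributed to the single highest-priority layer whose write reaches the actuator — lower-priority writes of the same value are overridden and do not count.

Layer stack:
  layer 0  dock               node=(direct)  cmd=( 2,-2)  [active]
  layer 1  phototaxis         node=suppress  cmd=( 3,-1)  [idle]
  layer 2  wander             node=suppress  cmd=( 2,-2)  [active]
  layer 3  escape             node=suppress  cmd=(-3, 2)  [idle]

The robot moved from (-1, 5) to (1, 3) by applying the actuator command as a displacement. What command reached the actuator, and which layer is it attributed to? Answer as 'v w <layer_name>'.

2 -2 wander

displacement = (1, 3) − (-1, 5) = (2, -2)
[0] dock on; wire := (2, -2)
[1] phototaxis off; pass (2, -2)
[2] wander on (suppress); wire := (2, -2)
[3] escape off; pass (2, -2)
output (2, -2) — from layer 2 (wander)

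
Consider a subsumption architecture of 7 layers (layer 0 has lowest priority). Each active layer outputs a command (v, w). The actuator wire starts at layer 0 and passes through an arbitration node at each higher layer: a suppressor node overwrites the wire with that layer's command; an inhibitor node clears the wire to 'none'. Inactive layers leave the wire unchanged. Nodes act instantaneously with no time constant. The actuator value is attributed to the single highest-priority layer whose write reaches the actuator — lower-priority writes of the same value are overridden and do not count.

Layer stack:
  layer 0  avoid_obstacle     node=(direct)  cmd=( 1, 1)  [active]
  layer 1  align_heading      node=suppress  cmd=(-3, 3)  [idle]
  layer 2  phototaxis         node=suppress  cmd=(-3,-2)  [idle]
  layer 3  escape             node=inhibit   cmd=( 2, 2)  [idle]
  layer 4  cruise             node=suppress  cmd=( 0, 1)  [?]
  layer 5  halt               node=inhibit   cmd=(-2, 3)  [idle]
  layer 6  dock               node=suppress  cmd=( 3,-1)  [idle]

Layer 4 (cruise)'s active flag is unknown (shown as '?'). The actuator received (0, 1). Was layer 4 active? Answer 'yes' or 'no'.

If layer 4 is active=yes:
  actuator would be (0, 1)
If layer 4 is active=no:
  actuator would be (1, 1)
Observed (0, 1), so layer 4 was active.

yes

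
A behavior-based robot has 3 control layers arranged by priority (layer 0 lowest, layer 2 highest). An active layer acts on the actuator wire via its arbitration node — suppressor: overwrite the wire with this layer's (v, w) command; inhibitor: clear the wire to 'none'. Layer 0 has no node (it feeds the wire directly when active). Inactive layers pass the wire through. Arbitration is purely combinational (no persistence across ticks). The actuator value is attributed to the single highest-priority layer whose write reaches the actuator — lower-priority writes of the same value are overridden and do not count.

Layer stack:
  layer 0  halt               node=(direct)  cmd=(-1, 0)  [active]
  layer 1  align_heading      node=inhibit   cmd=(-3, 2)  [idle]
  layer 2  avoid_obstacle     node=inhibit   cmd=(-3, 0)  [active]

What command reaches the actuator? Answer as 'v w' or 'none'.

layer 0 (halt) active — direct: (-1, 0)
layer 1 (align_heading) idle — unchanged: (-1, 0)
layer 2 (avoid_obstacle) active — inhibits: none
→ actuator none

none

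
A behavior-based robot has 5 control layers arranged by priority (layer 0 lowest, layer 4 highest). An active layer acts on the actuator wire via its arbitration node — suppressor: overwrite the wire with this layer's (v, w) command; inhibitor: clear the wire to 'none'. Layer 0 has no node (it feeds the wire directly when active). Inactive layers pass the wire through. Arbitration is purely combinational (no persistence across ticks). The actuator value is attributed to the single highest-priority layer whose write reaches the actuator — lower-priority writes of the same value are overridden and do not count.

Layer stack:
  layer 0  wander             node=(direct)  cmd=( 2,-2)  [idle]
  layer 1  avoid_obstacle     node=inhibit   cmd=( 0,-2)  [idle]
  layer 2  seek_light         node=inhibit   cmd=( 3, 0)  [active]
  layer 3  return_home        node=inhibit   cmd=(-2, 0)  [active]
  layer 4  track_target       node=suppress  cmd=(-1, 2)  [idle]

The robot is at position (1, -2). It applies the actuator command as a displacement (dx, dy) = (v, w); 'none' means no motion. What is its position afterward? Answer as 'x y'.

[0] wander off; wire := none
[1] avoid_obstacle off; pass none
[2] seek_light on (inhibit); wire := none
[3] return_home on (inhibit); wire := none
[4] track_target off; pass none
output none
position: (1, -2) + none = (1, -2)

1 -2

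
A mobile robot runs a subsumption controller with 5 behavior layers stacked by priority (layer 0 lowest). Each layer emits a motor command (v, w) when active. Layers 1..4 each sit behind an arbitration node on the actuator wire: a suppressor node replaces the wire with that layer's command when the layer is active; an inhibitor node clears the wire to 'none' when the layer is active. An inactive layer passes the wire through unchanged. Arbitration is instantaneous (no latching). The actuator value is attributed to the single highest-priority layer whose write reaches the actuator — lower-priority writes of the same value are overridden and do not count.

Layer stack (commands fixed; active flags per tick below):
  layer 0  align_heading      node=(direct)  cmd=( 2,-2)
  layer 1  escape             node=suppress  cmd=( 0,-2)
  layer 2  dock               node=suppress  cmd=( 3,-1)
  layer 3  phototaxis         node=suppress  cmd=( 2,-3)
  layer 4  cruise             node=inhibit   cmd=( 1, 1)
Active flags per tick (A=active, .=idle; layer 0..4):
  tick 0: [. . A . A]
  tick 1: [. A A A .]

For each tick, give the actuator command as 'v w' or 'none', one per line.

none
2 -3

tick 0:
  L0 align_heading: idle → wire = none
  L1 escape: idle → wire stays none
  L2 dock: active, suppressor → wire = (3, -1)
  L3 phototaxis: idle → wire stays (3, -1)
  L4 cruise: active, inhibitor → wire = none
  actuator = none
tick 1:
  L0 align_heading: idle → wire = none
  L1 escape: active, suppressor → wire = (0, -2)
  L2 dock: active, suppressor → wire = (3, -1)
  L3 phototaxis: active, suppressor → wire = (2, -3)
  L4 cruise: idle → wire stays (2, -3)
  actuator = (2, -3)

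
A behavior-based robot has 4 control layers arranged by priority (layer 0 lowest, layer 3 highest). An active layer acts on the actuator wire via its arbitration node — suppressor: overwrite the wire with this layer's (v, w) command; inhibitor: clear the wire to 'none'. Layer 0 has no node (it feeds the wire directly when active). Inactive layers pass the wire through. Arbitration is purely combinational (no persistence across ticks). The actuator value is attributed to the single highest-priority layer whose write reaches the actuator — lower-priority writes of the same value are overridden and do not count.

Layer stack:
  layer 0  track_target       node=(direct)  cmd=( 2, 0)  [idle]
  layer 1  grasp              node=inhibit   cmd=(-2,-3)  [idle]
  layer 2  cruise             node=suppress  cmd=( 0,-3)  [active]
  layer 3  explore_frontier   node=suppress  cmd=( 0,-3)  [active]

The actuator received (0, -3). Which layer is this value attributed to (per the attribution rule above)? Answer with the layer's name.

explore_frontier

layer 0 (track_target) idle — none
layer 1 (grasp) idle — unchanged: none
layer 2 (cruise) active — suppresses: (0, -3)
layer 3 (explore_frontier) active — suppresses: (0, -3)
→ actuator (0, -3)
last writer: layer 3 = explore_frontier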